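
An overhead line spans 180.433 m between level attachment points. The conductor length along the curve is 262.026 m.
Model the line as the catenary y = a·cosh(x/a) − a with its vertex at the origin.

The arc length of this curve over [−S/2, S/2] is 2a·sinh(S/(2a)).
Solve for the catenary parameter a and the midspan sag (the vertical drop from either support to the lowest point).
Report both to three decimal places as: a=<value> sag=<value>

a=58.156 sag=85.185

seed: a₀ = √(S³/(24(L−S))) = √(180.433³/(24·81.593)) = 54.769892
iter 1: u=1.647191  f(a)=+1.181e+01  f'(a)=-3.870e+00  a ← 54.769892 − (+1.181e+01/-3.870e+00) = 57.821803
iter 2: u=1.560251  f(a)=+1.059e+00  f'(a)=-3.205e+00  a ← 57.821803 − (+1.059e+00/-3.205e+00) = 58.152313
iter 3: u=1.551383  f(a)=+1.037e-02  f'(a)=-3.142e+00  a ← 58.152313 − (+1.037e-02/-3.142e+00) = 58.155613
iter 4: u=1.551295  f(a)=+1.015e-06  f'(a)=-3.142e+00  a ← 58.155613 − (+1.015e-06/-3.142e+00) = 58.155613
iter 5: u=1.551295  f(a)=+5.684e-14  f'(a)=-3.142e+00  a ← 58.155613 − (+5.684e-14/-3.142e+00) = 58.155613
converged: |Δa| < 1e-12 after 5 iterations
sag = a·(cosh(S/(2a)) − 1) = 58.155613·(cosh(1.551295) − 1) = 85.184826
T_max/T_min = cosh(S/(2a)) = 2.464774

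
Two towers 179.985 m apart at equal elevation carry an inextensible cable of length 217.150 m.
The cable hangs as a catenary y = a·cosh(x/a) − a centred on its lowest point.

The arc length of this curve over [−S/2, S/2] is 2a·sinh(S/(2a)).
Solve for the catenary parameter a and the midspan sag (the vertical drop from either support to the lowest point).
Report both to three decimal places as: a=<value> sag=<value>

a=83.244 sag=53.570

seed: a₀ = √(S³/(24(L−S))) = √(179.985³/(24·37.165)) = 80.850327
iter 1: u=1.113075  f(a)=+2.371e+00  f'(a)=-1.038e+00  a ← 80.850327 − (+2.371e+00/-1.038e+00) = 83.133956
iter 2: u=1.082500  f(a)=+1.042e-01  f'(a)=-9.490e-01  a ← 83.133956 − (+1.042e-01/-9.490e-01) = 83.243737
iter 3: u=1.081072  f(a)=+2.215e-04  f'(a)=-9.450e-01  a ← 83.243737 − (+2.215e-04/-9.450e-01) = 83.243972
iter 4: u=1.081069  f(a)=+1.007e-09  f'(a)=-9.449e-01  a ← 83.243972 − (+1.007e-09/-9.449e-01) = 83.243972
iter 5: u=1.081069  f(a)=-2.842e-14  f'(a)=-9.449e-01  a ← 83.243972 − (-2.842e-14/-9.449e-01) = 83.243972
converged: |Δa| < 1e-12 after 5 iterations
sag = a·(cosh(S/(2a)) − 1) = 83.243972·(cosh(1.081069) − 1) = 53.570097
T_max/T_min = cosh(S/(2a)) = 1.643531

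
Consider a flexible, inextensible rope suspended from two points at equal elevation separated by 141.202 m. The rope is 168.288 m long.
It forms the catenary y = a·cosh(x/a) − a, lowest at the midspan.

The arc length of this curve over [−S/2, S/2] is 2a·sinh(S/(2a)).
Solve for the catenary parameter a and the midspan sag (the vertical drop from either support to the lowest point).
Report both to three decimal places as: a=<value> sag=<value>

seed: a₀ = √(S³/(24(L−S))) = √(141.202³/(24·27.086)) = 65.808685
iter 1: u=1.072822  f(a)=+1.602e+00  f'(a)=-9.219e-01  a ← 65.808685 − (+1.602e+00/-9.219e-01) = 67.546552
iter 2: u=1.045220  f(a)=+6.566e-02  f'(a)=-8.477e-01  a ← 67.546552 − (+6.566e-02/-8.477e-01) = 67.624003
iter 3: u=1.044023  f(a)=+1.207e-04  f'(a)=-8.446e-01  a ← 67.624003 − (+1.207e-04/-8.446e-01) = 67.624146
iter 4: u=1.044021  f(a)=+4.096e-10  f'(a)=-8.446e-01  a ← 67.624146 − (+4.096e-10/-8.446e-01) = 67.624146
iter 5: u=1.044021  f(a)=+5.684e-14  f'(a)=-8.446e-01  a ← 67.624146 − (+5.684e-14/-8.446e-01) = 67.624146
converged: |Δa| < 1e-12 after 5 iterations
sag = a·(cosh(S/(2a)) − 1) = 67.624146·(cosh(1.044021) − 1) = 40.326018
T_max/T_min = cosh(S/(2a)) = 1.596326

a=67.624 sag=40.326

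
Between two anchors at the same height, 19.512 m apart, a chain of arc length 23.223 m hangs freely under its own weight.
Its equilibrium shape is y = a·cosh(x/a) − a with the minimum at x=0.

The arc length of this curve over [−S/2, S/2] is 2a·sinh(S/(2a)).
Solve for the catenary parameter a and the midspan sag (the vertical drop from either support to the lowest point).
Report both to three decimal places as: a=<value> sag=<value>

seed: a₀ = √(S³/(24(L−S))) = √(19.512³/(24·3.711)) = 9.132750
iter 1: u=1.068243  f(a)=+2.176e-01  f'(a)=-9.093e-01  a ← 9.132750 − (+2.176e-01/-9.093e-01) = 9.372044
iter 2: u=1.040968  f(a)=+8.845e-03  f'(a)=-8.367e-01  a ← 9.372044 − (+8.845e-03/-8.367e-01) = 9.382615
iter 3: u=1.039795  f(a)=+1.599e-05  f'(a)=-8.337e-01  a ← 9.382615 − (+1.599e-05/-8.337e-01) = 9.382634
iter 4: u=1.039793  f(a)=+5.244e-11  f'(a)=-8.337e-01  a ← 9.382634 − (+5.244e-11/-8.337e-01) = 9.382634
iter 5: u=1.039793  f(a)=-3.553e-15  f'(a)=-8.337e-01  a ← 9.382634 − (-3.553e-15/-8.337e-01) = 9.382634
converged: |Δa| < 1e-12 after 5 iterations
sag = a·(cosh(S/(2a)) − 1) = 9.382634·(cosh(1.039793) − 1) = 5.545887
T_max/T_min = cosh(S/(2a)) = 1.591080

a=9.383 sag=5.546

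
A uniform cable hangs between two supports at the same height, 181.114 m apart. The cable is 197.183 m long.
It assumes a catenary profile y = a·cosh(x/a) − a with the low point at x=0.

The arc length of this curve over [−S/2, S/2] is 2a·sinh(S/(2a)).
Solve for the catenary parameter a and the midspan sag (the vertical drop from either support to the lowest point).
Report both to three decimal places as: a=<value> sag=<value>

a=125.735 sag=34.045

seed: a₀ = √(S³/(24(L−S))) = √(181.114³/(24·16.069)) = 124.116062
iter 1: u=0.729615  f(a)=+4.332e-01  f'(a)=-2.730e-01  a ← 124.116062 − (+4.332e-01/-2.730e-01) = 125.702855
iter 2: u=0.720405  f(a)=+8.447e-03  f'(a)=-2.624e-01  a ← 125.702855 − (+8.447e-03/-2.624e-01) = 125.735043
iter 3: u=0.720221  f(a)=+3.354e-06  f'(a)=-2.622e-01  a ← 125.735043 − (+3.354e-06/-2.622e-01) = 125.735056
iter 4: u=0.720221  f(a)=+5.116e-13  f'(a)=-2.622e-01  a ← 125.735056 − (+5.116e-13/-2.622e-01) = 125.735056
converged: |Δa| < 1e-12 after 4 iterations
sag = a·(cosh(S/(2a)) − 1) = 125.735056·(cosh(0.720221) − 1) = 34.044756
T_max/T_min = cosh(S/(2a)) = 1.270766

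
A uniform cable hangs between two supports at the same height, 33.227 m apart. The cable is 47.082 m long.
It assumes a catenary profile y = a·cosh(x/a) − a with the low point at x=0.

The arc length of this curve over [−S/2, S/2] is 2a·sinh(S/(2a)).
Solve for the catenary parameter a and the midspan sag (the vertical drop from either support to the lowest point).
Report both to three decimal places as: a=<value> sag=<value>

seed: a₀ = √(S³/(24(L−S))) = √(33.227³/(24·13.855)) = 10.503349
iter 1: u=1.581734  f(a)=+1.840e+00  f'(a)=-3.360e+00  a ← 10.503349 − (+1.840e+00/-3.360e+00) = 11.050989
iter 2: u=1.503350  f(a)=+1.537e-01  f'(a)=-2.820e+00  a ← 11.050989 − (+1.537e-01/-2.820e+00) = 11.105493
iter 3: u=1.495971  f(a)=+1.289e-03  f'(a)=-2.773e+00  a ← 11.105493 − (+1.289e-03/-2.773e+00) = 11.105958
iter 4: u=1.495909  f(a)=+9.223e-08  f'(a)=-2.773e+00  a ← 11.105958 − (+9.223e-08/-2.773e+00) = 11.105958
iter 5: u=1.495909  f(a)=+0.000e+00  f'(a)=-2.773e+00  a ← 11.105958 − (+0.000e+00/-2.773e+00) = 11.105958
converged: |Δa| < 1e-12 after 5 iterations
sag = a·(cosh(S/(2a)) − 1) = 11.105958·(cosh(1.495909) − 1) = 14.923276
T_max/T_min = cosh(S/(2a)) = 2.343718

a=11.106 sag=14.923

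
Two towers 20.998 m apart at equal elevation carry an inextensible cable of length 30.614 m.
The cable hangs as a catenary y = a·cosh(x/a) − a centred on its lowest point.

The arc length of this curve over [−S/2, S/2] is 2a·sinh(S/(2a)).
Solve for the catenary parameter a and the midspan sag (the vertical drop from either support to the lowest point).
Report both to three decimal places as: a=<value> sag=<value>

seed: a₀ = √(S³/(24(L−S))) = √(20.998³/(24·9.616)) = 6.333796
iter 1: u=1.657616  f(a)=+1.411e+00  f'(a)=-3.957e+00  a ← 6.333796 − (+1.411e+00/-3.957e+00) = 6.690363
iter 2: u=1.569272  f(a)=+1.279e-01  f'(a)=-3.269e+00  a ← 6.690363 − (+1.279e-01/-3.269e+00) = 6.729489
iter 3: u=1.560148  f(a)=+1.283e-03  f'(a)=-3.204e+00  a ← 6.729489 − (+1.283e-03/-3.204e+00) = 6.729889
iter 4: u=1.560055  f(a)=+1.319e-07  f'(a)=-3.203e+00  a ← 6.729889 − (+1.319e-07/-3.203e+00) = 6.729889
iter 5: u=1.560055  f(a)=+7.105e-15  f'(a)=-3.203e+00  a ← 6.729889 − (+7.105e-15/-3.203e+00) = 6.729889
converged: |Δa| < 1e-12 after 5 iterations
sag = a·(cosh(S/(2a)) − 1) = 6.729889·(cosh(1.560055) − 1) = 9.991225
T_max/T_min = cosh(S/(2a)) = 2.484605

a=6.730 sag=9.991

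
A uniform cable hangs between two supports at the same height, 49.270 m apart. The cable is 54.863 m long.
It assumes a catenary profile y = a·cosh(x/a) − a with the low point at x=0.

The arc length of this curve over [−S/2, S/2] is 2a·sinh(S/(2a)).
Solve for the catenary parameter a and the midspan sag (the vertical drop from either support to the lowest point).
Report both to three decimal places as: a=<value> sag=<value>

seed: a₀ = √(S³/(24(L−S))) = √(49.270³/(24·5.593)) = 29.850102
iter 1: u=0.825290  f(a)=+1.936e-01  f'(a)=-4.009e-01  a ← 29.850102 − (+1.936e-01/-4.009e-01) = 30.332998
iter 2: u=0.812152  f(a)=+4.798e-03  f'(a)=-3.812e-01  a ← 30.332998 − (+4.798e-03/-3.812e-01) = 30.345582
iter 3: u=0.811815  f(a)=+3.113e-06  f'(a)=-3.807e-01  a ← 30.345582 − (+3.113e-06/-3.807e-01) = 30.345590
iter 4: u=0.811815  f(a)=+1.315e-12  f'(a)=-3.807e-01  a ← 30.345590 − (+1.315e-12/-3.807e-01) = 30.345590
converged: |Δa| < 1e-12 after 4 iterations
sag = a·(cosh(S/(2a)) − 1) = 30.345590·(cosh(0.811815) − 1) = 10.560913
T_max/T_min = cosh(S/(2a)) = 1.348021

a=30.346 sag=10.561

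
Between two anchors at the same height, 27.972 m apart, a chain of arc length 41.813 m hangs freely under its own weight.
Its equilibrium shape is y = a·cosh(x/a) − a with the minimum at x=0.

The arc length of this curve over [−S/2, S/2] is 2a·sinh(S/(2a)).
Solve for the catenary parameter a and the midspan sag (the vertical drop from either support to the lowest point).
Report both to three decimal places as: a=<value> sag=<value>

a=8.662 sag=13.968

seed: a₀ = √(S³/(24(L−S))) = √(27.972³/(24·13.841)) = 8.117007
iter 1: u=1.723049  f(a)=+2.206e+00  f'(a)=-4.536e+00  a ← 8.117007 − (+2.206e+00/-4.536e+00) = 8.603306
iter 2: u=1.625654  f(a)=+2.138e-01  f'(a)=-3.696e+00  a ← 8.603306 − (+2.138e-01/-3.696e+00) = 8.661150
iter 3: u=1.614797  f(a)=+2.484e-03  f'(a)=-3.611e+00  a ← 8.661150 − (+2.484e-03/-3.611e+00) = 8.661838
iter 4: u=1.614669  f(a)=+3.439e-07  f'(a)=-3.610e+00  a ← 8.661838 − (+3.439e-07/-3.610e+00) = 8.661839
iter 5: u=1.614669  f(a)=+0.000e+00  f'(a)=-3.610e+00  a ← 8.661839 − (+0.000e+00/-3.610e+00) = 8.661839
converged: |Δa| < 1e-12 after 5 iterations
sag = a·(cosh(S/(2a)) − 1) = 8.661839·(cosh(1.614669) − 1) = 13.967991
T_max/T_min = cosh(S/(2a)) = 2.612590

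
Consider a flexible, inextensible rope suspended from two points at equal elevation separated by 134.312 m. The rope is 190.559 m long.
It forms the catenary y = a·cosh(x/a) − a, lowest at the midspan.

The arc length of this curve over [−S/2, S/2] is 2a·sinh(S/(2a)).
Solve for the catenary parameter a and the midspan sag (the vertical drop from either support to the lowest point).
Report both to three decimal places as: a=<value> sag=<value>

a=44.806 sag=60.483

seed: a₀ = √(S³/(24(L−S))) = √(134.312³/(24·56.247)) = 42.365947
iter 1: u=1.585141  f(a)=+7.504e+00  f'(a)=-3.385e+00  a ← 42.365947 − (+7.504e+00/-3.385e+00) = 44.582750
iter 2: u=1.506322  f(a)=+6.292e-01  f'(a)=-2.839e+00  a ← 44.582750 − (+6.292e-01/-2.839e+00) = 44.804370
iter 3: u=1.498872  f(a)=+5.319e-03  f'(a)=-2.791e+00  a ← 44.804370 − (+5.319e-03/-2.791e+00) = 44.806275
iter 4: u=1.498808  f(a)=+3.871e-07  f'(a)=-2.791e+00  a ← 44.806275 − (+3.871e-07/-2.791e+00) = 44.806275
iter 5: u=1.498808  f(a)=+2.842e-14  f'(a)=-2.791e+00  a ← 44.806275 − (+2.842e-14/-2.791e+00) = 44.806275
converged: |Δa| < 1e-12 after 5 iterations
sag = a·(cosh(S/(2a)) − 1) = 44.806275·(cosh(1.498808) − 1) = 60.482781
T_max/T_min = cosh(S/(2a)) = 2.349873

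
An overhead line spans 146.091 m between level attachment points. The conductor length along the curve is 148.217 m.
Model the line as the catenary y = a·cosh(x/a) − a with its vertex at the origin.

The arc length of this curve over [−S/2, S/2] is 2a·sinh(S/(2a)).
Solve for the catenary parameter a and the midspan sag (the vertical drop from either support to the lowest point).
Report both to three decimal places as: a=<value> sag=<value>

seed: a₀ = √(S³/(24(L−S))) = √(146.091³/(24·2.126)) = 247.199701
iter 1: u=0.295492  f(a)=+9.301e-03  f'(a)=-1.735e-02  a ← 247.199701 − (+9.301e-03/-1.735e-02) = 247.735738
iter 2: u=0.294852  f(a)=+3.034e-05  f'(a)=-1.724e-02  a ← 247.735738 − (+3.034e-05/-1.724e-02) = 247.737498
iter 3: u=0.294850  f(a)=+3.252e-10  f'(a)=-1.724e-02  a ← 247.737498 − (+3.252e-10/-1.724e-02) = 247.737498
iter 4: u=0.294850  f(a)=+0.000e+00  f'(a)=-1.724e-02  a ← 247.737498 − (+0.000e+00/-1.724e-02) = 247.737498
converged: |Δa| < 1e-12 after 4 iterations
sag = a·(cosh(S/(2a)) − 1) = 247.737498·(cosh(0.294850) − 1) = 10.846990
T_max/T_min = cosh(S/(2a)) = 1.043784

a=247.737 sag=10.847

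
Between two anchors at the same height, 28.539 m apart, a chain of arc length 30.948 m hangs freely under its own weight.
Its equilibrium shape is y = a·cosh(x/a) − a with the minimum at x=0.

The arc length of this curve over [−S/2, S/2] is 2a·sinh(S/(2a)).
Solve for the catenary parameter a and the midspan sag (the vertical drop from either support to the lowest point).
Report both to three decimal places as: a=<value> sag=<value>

seed: a₀ = √(S³/(24(L−S))) = √(28.539³/(24·2.409)) = 20.050911
iter 1: u=0.711663  f(a)=+6.174e-02  f'(a)=-2.527e-01  a ← 20.050911 − (+6.174e-02/-2.527e-01) = 20.295269
iter 2: u=0.703095  f(a)=+1.147e-03  f'(a)=-2.434e-01  a ← 20.295269 − (+1.147e-03/-2.434e-01) = 20.299982
iter 3: u=0.702932  f(a)=+4.123e-07  f'(a)=-2.432e-01  a ← 20.299982 − (+4.123e-07/-2.432e-01) = 20.299983
iter 4: u=0.702932  f(a)=+5.329e-14  f'(a)=-2.432e-01  a ← 20.299983 − (+5.329e-14/-2.432e-01) = 20.299983
converged: |Δa| < 1e-12 after 4 iterations
sag = a·(cosh(S/(2a)) − 1) = 20.299983·(cosh(0.702932) − 1) = 5.225181
T_max/T_min = cosh(S/(2a)) = 1.257398

a=20.300 sag=5.225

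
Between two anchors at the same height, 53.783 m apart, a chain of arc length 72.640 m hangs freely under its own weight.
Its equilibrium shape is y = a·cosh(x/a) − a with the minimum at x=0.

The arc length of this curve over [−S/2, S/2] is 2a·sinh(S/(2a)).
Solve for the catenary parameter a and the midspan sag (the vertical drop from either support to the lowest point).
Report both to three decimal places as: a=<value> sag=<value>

a=19.446 sag=21.752

seed: a₀ = √(S³/(24(L−S))) = √(53.783³/(24·18.857)) = 18.540678
iter 1: u=1.450405  f(a)=+2.086e+00  f'(a)=-2.495e+00  a ← 18.540678 − (+2.086e+00/-2.495e+00) = 19.376496
iter 2: u=1.387841  f(a)=+1.493e-01  f'(a)=-2.150e+00  a ← 19.376496 − (+1.493e-01/-2.150e+00) = 19.445959
iter 3: u=1.382884  f(a)=+8.960e-04  f'(a)=-2.124e+00  a ← 19.445959 − (+8.960e-04/-2.124e+00) = 19.446381
iter 4: u=1.382854  f(a)=+3.268e-08  f'(a)=-2.124e+00  a ← 19.446381 − (+3.268e-08/-2.124e+00) = 19.446381
iter 5: u=1.382854  f(a)=+1.421e-14  f'(a)=-2.124e+00  a ← 19.446381 − (+1.421e-14/-2.124e+00) = 19.446381
converged: |Δa| < 1e-12 after 5 iterations
sag = a·(cosh(S/(2a)) − 1) = 19.446381·(cosh(1.382854) − 1) = 21.751970
T_max/T_min = cosh(S/(2a)) = 2.118561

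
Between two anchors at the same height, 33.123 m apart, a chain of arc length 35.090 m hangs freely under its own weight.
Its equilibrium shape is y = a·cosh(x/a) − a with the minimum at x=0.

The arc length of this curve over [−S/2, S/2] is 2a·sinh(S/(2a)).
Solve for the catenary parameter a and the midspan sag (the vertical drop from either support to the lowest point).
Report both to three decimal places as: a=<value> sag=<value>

a=27.989 sag=5.044

seed: a₀ = √(S³/(24(L−S))) = √(33.123³/(24·1.967)) = 27.745126
iter 1: u=0.596916  f(a)=+3.534e-02  f'(a)=-1.469e-01  a ← 27.745126 − (+3.534e-02/-1.469e-01) = 27.985697
iter 2: u=0.591784  f(a)=+4.649e-04  f'(a)=-1.431e-01  a ← 27.985697 − (+4.649e-04/-1.431e-01) = 27.988946
iter 3: u=0.591716  f(a)=+8.284e-08  f'(a)=-1.430e-01  a ← 27.988946 − (+8.284e-08/-1.430e-01) = 27.988947
iter 4: u=0.591716  f(a)=+7.105e-15  f'(a)=-1.430e-01  a ← 27.988947 − (+7.105e-15/-1.430e-01) = 27.988947
converged: |Δa| < 1e-12 after 4 iterations
sag = a·(cosh(S/(2a)) − 1) = 27.988947·(cosh(0.591716) − 1) = 5.044493
T_max/T_min = cosh(S/(2a)) = 1.180232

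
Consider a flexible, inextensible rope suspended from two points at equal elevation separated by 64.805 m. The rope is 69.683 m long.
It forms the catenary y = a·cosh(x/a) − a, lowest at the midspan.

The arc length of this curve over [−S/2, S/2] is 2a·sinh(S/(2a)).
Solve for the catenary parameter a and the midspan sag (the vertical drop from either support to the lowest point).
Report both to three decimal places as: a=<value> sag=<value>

seed: a₀ = √(S³/(24(L−S))) = √(64.805³/(24·4.878)) = 48.215453
iter 1: u=0.672036  f(a)=+1.113e-01  f'(a)=-2.116e-01  a ← 48.215453 − (+1.113e-01/-2.116e-01) = 48.741586
iter 2: u=0.664781  f(a)=+1.849e-03  f'(a)=-2.047e-01  a ← 48.741586 − (+1.849e-03/-2.047e-01) = 48.750620
iter 3: u=0.664658  f(a)=+5.288e-07  f'(a)=-2.045e-01  a ← 48.750620 − (+5.288e-07/-2.045e-01) = 48.750623
iter 4: u=0.664658  f(a)=+4.263e-14  f'(a)=-2.045e-01  a ← 48.750623 − (+4.263e-14/-2.045e-01) = 48.750623
converged: |Δa| < 1e-12 after 4 iterations
sag = a·(cosh(S/(2a)) − 1) = 48.750623·(cosh(0.664658) − 1) = 11.170603
T_max/T_min = cosh(S/(2a)) = 1.229138

a=48.751 sag=11.171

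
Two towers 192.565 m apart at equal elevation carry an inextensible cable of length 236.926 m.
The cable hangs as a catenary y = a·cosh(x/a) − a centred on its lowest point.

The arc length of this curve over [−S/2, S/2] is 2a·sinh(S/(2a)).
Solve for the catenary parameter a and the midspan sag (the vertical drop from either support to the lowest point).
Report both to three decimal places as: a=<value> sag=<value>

seed: a₀ = √(S³/(24(L−S))) = √(192.565³/(24·44.361)) = 81.895445
iter 1: u=1.175676  f(a)=+3.169e+00  f'(a)=-1.241e+00  a ← 81.895445 − (+3.169e+00/-1.241e+00) = 84.449420
iter 2: u=1.140120  f(a)=+1.543e-01  f'(a)=-1.123e+00  a ← 84.449420 − (+1.543e-01/-1.123e+00) = 84.586846
iter 3: u=1.138268  f(a)=+4.071e-04  f'(a)=-1.117e+00  a ← 84.586846 − (+4.071e-04/-1.117e+00) = 84.587211
iter 4: u=1.138263  f(a)=+2.851e-09  f'(a)=-1.117e+00  a ← 84.587211 − (+2.851e-09/-1.117e+00) = 84.587211
iter 5: u=1.138263  f(a)=+0.000e+00  f'(a)=-1.117e+00  a ← 84.587211 − (+0.000e+00/-1.117e+00) = 84.587211
converged: |Δa| < 1e-12 after 5 iterations
sag = a·(cosh(S/(2a)) − 1) = 84.587211·(cosh(1.138263) − 1) = 60.975417
T_max/T_min = cosh(S/(2a)) = 1.720859

a=84.587 sag=60.975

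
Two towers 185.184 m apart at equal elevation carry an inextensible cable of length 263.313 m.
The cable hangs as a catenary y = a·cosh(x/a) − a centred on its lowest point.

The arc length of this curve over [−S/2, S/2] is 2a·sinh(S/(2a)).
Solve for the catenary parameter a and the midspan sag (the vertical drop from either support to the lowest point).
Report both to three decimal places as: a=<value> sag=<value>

seed: a₀ = √(S³/(24(L−S))) = √(185.184³/(24·78.129)) = 58.196040
iter 1: u=1.591036  f(a)=+1.051e+01  f'(a)=-3.429e+00  a ← 58.196040 − (+1.051e+01/-3.429e+00) = 61.259858
iter 2: u=1.511463  f(a)=+8.867e-01  f'(a)=-2.873e+00  a ← 61.259858 − (+8.867e-01/-2.873e+00) = 61.568533
iter 3: u=1.503885  f(a)=+7.602e-03  f'(a)=-2.824e+00  a ← 61.568533 − (+7.602e-03/-2.824e+00) = 61.571225
iter 4: u=1.503819  f(a)=+5.694e-07  f'(a)=-2.823e+00  a ← 61.571225 − (+5.694e-07/-2.823e+00) = 61.571225
iter 5: u=1.503819  f(a)=+0.000e+00  f'(a)=-2.823e+00  a ← 61.571225 − (+0.000e+00/-2.823e+00) = 61.571225
converged: |Δa| < 1e-12 after 5 iterations
sag = a·(cosh(S/(2a)) − 1) = 61.571225·(cosh(1.503819) − 1) = 83.771300
T_max/T_min = cosh(S/(2a)) = 2.360559

a=61.571 sag=83.771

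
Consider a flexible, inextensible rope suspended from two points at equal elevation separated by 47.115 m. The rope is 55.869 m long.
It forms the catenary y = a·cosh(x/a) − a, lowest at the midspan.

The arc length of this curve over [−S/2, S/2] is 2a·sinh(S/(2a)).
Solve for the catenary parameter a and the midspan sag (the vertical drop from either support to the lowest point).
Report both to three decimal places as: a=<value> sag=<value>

a=22.908 sag=13.218

seed: a₀ = √(S³/(24(L−S))) = √(47.115³/(24·8.754)) = 22.311558
iter 1: u=1.055843  f(a)=+5.011e-01  f'(a)=-8.757e-01  a ← 22.311558 − (+5.011e-01/-8.757e-01) = 22.883764
iter 2: u=1.029442  f(a)=+1.992e-02  f'(a)=-8.074e-01  a ← 22.883764 − (+1.992e-02/-8.074e-01) = 22.908443
iter 3: u=1.028333  f(a)=+3.439e-05  f'(a)=-8.046e-01  a ← 22.908443 − (+3.439e-05/-8.046e-01) = 22.908486
iter 4: u=1.028331  f(a)=+1.028e-10  f'(a)=-8.046e-01  a ← 22.908486 − (+1.028e-10/-8.046e-01) = 22.908486
iter 5: u=1.028331  f(a)=-7.105e-15  f'(a)=-8.046e-01  a ← 22.908486 − (-7.105e-15/-8.046e-01) = 22.908486
converged: |Δa| < 1e-12 after 5 iterations
sag = a·(cosh(S/(2a)) − 1) = 22.908486·(cosh(1.028331) − 1) = 13.218167
T_max/T_min = cosh(S/(2a)) = 1.576999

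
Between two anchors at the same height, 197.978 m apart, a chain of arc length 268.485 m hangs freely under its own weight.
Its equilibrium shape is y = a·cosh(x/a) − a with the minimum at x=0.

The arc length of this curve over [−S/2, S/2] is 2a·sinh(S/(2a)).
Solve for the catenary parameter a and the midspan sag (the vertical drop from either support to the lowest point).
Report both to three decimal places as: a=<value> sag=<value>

a=71.074 sag=80.822

seed: a₀ = √(S³/(24(L−S))) = √(197.978³/(24·70.507)) = 67.717928
iter 1: u=1.461784  f(a)=+7.928e+00  f'(a)=-2.563e+00  a ← 67.717928 − (+7.928e+00/-2.563e+00) = 70.811522
iter 2: u=1.397922  f(a)=+5.756e-01  f'(a)=-2.203e+00  a ← 70.811522 − (+5.756e-01/-2.203e+00) = 71.072833
iter 3: u=1.392783  f(a)=+3.560e-03  f'(a)=-2.176e+00  a ← 71.072833 − (+3.560e-03/-2.176e+00) = 71.074469
iter 4: u=1.392750  f(a)=+1.380e-07  f'(a)=-2.176e+00  a ← 71.074469 − (+1.380e-07/-2.176e+00) = 71.074469
iter 5: u=1.392750  f(a)=-5.684e-14  f'(a)=-2.176e+00  a ← 71.074469 − (-5.684e-14/-2.176e+00) = 71.074469
converged: |Δa| < 1e-12 after 5 iterations
sag = a·(cosh(S/(2a)) − 1) = 71.074469·(cosh(1.392750) − 1) = 80.822302
T_max/T_min = cosh(S/(2a)) = 2.137150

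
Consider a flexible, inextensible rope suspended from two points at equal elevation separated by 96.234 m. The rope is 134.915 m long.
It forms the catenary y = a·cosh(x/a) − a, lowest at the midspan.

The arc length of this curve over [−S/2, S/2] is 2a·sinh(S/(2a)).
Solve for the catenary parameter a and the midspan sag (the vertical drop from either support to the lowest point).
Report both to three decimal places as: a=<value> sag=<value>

a=32.702 sag=42.264

seed: a₀ = √(S³/(24(L−S))) = √(96.234³/(24·38.681)) = 30.984061
iter 1: u=1.552960  f(a)=+4.941e+00  f'(a)=-3.153e+00  a ← 30.984061 − (+4.941e+00/-3.153e+00) = 32.551124
iter 2: u=1.478198  f(a)=+3.996e-01  f'(a)=-2.662e+00  a ← 32.551124 − (+3.996e-01/-2.662e+00) = 32.701240
iter 3: u=1.471412  f(a)=+3.122e-03  f'(a)=-2.621e+00  a ← 32.701240 − (+3.122e-03/-2.621e+00) = 32.702431
iter 4: u=1.471359  f(a)=+1.938e-07  f'(a)=-2.620e+00  a ← 32.702431 − (+1.938e-07/-2.620e+00) = 32.702431
iter 5: u=1.471359  f(a)=+0.000e+00  f'(a)=-2.620e+00  a ← 32.702431 − (+0.000e+00/-2.620e+00) = 32.702431
converged: |Δa| < 1e-12 after 5 iterations
sag = a·(cosh(S/(2a)) − 1) = 32.702431·(cosh(1.471359) − 1) = 42.263983
T_max/T_min = cosh(S/(2a)) = 2.292380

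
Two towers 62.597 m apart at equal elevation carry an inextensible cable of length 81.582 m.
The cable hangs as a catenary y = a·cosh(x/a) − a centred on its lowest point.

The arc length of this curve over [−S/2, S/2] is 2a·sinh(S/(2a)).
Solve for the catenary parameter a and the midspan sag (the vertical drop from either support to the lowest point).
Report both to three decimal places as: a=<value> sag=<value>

seed: a₀ = √(S³/(24(L−S))) = √(62.597³/(24·18.985)) = 23.201676
iter 1: u=1.348976  f(a)=+1.804e+00  f'(a)=-1.954e+00  a ← 23.201676 − (+1.804e+00/-1.954e+00) = 24.124825
iter 2: u=1.297357  f(a)=+1.133e-01  f'(a)=-1.716e+00  a ← 24.124825 − (+1.133e-01/-1.716e+00) = 24.190831
iter 3: u=1.293817  f(a)=+5.126e-04  f'(a)=-1.700e+00  a ← 24.190831 − (+5.126e-04/-1.700e+00) = 24.191132
iter 4: u=1.293801  f(a)=+1.060e-08  f'(a)=-1.700e+00  a ← 24.191132 − (+1.060e-08/-1.700e+00) = 24.191132
iter 5: u=1.293801  f(a)=-2.842e-14  f'(a)=-1.700e+00  a ← 24.191132 − (-2.842e-14/-1.700e+00) = 24.191132
converged: |Δa| < 1e-12 after 5 iterations
sag = a·(cosh(S/(2a)) − 1) = 24.191132·(cosh(1.293801) − 1) = 23.233719
T_max/T_min = cosh(S/(2a)) = 1.960423

a=24.191 sag=23.234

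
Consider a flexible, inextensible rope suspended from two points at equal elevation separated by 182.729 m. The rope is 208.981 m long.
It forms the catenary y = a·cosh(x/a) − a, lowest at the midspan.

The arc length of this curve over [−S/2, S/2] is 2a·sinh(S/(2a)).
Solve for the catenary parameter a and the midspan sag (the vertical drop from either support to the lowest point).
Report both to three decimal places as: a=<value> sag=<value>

a=100.461 sag=44.490

seed: a₀ = √(S³/(24(L−S))) = √(182.729³/(24·26.252)) = 98.406639
iter 1: u=0.928438  f(a)=+1.155e+00  f'(a)=-5.810e-01  a ← 98.406639 − (+1.155e+00/-5.810e-01) = 100.394621
iter 2: u=0.910054  f(a)=+3.593e-02  f'(a)=-5.453e-01  a ← 100.394621 − (+3.593e-02/-5.453e-01) = 100.460501
iter 3: u=0.909457  f(a)=+3.724e-05  f'(a)=-5.442e-01  a ← 100.460501 − (+3.724e-05/-5.442e-01) = 100.460570
iter 4: u=0.909456  f(a)=+4.007e-11  f'(a)=-5.442e-01  a ← 100.460570 − (+4.007e-11/-5.442e-01) = 100.460570
converged: |Δa| < 1e-12 after 4 iterations
sag = a·(cosh(S/(2a)) − 1) = 100.460570·(cosh(0.909456) − 1) = 44.489734
T_max/T_min = cosh(S/(2a)) = 1.442858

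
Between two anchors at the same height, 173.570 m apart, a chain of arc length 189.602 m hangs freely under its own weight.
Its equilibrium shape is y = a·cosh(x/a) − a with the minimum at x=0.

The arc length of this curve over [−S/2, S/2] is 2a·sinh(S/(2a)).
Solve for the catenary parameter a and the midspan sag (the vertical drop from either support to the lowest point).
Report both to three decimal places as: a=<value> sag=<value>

seed: a₀ = √(S³/(24(L−S))) = √(173.570³/(24·16.032)) = 116.576905
iter 1: u=0.744444  f(a)=+4.502e-01  f'(a)=-2.906e-01  a ← 116.576905 − (+4.502e-01/-2.906e-01) = 118.125981
iter 2: u=0.734682  f(a)=+9.130e-03  f'(a)=-2.789e-01  a ← 118.125981 − (+9.130e-03/-2.789e-01) = 118.158714
iter 3: u=0.734478  f(a)=+3.928e-06  f'(a)=-2.787e-01  a ← 118.158714 − (+3.928e-06/-2.787e-01) = 118.158728
iter 4: u=0.734478  f(a)=+7.105e-13  f'(a)=-2.787e-01  a ← 118.158728 − (+7.105e-13/-2.787e-01) = 118.158728
converged: |Δa| < 1e-12 after 4 iterations
sag = a·(cosh(S/(2a)) − 1) = 118.158728·(cosh(0.734478) − 1) = 33.329604
T_max/T_min = cosh(S/(2a)) = 1.282075

a=118.159 sag=33.330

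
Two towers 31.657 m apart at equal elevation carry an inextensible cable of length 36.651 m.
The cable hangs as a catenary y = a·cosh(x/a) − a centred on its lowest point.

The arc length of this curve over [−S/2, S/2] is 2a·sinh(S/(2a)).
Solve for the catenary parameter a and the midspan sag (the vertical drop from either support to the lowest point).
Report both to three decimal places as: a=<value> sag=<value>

seed: a₀ = √(S³/(24(L−S))) = √(31.657³/(24·4.994)) = 16.269520
iter 1: u=0.972893  f(a)=+2.417e-01  f'(a)=-6.740e-01  a ← 16.269520 − (+2.417e-01/-6.740e-01) = 16.628181
iter 2: u=0.951908  f(a)=+8.225e-03  f'(a)=-6.289e-01  a ← 16.628181 − (+8.225e-03/-6.289e-01) = 16.641261
iter 3: u=0.951160  f(a)=+1.026e-05  f'(a)=-6.273e-01  a ← 16.641261 − (+1.026e-05/-6.273e-01) = 16.641277
iter 4: u=0.951159  f(a)=+1.603e-11  f'(a)=-6.273e-01  a ← 16.641277 − (+1.603e-11/-6.273e-01) = 16.641277
iter 5: u=0.951159  f(a)=+0.000e+00  f'(a)=-6.273e-01  a ← 16.641277 − (+0.000e+00/-6.273e-01) = 16.641277
converged: |Δa| < 1e-12 after 5 iterations
sag = a·(cosh(S/(2a)) − 1) = 16.641277·(cosh(0.951159) − 1) = 8.112633
T_max/T_min = cosh(S/(2a)) = 1.487501

a=16.641 sag=8.113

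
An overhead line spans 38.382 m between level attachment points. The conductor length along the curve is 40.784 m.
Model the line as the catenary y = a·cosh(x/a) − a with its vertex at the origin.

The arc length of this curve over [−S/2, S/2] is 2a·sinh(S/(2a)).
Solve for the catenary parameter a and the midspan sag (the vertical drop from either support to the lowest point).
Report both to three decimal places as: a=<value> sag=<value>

a=31.608 sag=6.007

seed: a₀ = √(S³/(24(L−S))) = √(38.382³/(24·2.402)) = 31.318379
iter 1: u=0.612771  f(a)=+4.550e-02  f'(a)=-1.592e-01  a ← 31.318379 − (+4.550e-02/-1.592e-01) = 31.604139
iter 2: u=0.607231  f(a)=+6.303e-04  f'(a)=-1.548e-01  a ← 31.604139 − (+6.303e-04/-1.548e-01) = 31.608209
iter 3: u=0.607152  f(a)=+1.247e-07  f'(a)=-1.548e-01  a ← 31.608209 − (+1.247e-07/-1.548e-01) = 31.608210
iter 4: u=0.607152  f(a)=+7.105e-15  f'(a)=-1.548e-01  a ← 31.608210 − (+7.105e-15/-1.548e-01) = 31.608210
converged: |Δa| < 1e-12 after 4 iterations
sag = a·(cosh(S/(2a)) − 1) = 31.608210·(cosh(0.607152) − 1) = 6.007114
T_max/T_min = cosh(S/(2a)) = 1.190049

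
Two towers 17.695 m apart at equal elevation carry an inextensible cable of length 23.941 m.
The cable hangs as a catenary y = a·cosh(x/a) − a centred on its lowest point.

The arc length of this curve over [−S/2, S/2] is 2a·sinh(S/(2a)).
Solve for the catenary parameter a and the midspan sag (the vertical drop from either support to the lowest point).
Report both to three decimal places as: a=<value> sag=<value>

a=6.378 sag=7.185

seed: a₀ = √(S³/(24(L−S))) = √(17.695³/(24·6.246)) = 6.079519
iter 1: u=1.455296  f(a)=+6.958e-01  f'(a)=-2.524e+00  a ← 6.079519 − (+6.958e-01/-2.524e+00) = 6.355160
iter 2: u=1.392176  f(a)=+5.012e-02  f'(a)=-2.172e+00  a ← 6.355160 − (+5.012e-02/-2.172e+00) = 6.378229
iter 3: u=1.387141  f(a)=+3.047e-04  f'(a)=-2.146e+00  a ← 6.378229 − (+3.047e-04/-2.146e+00) = 6.378371
iter 4: u=1.387110  f(a)=+1.141e-08  f'(a)=-2.146e+00  a ← 6.378371 − (+1.141e-08/-2.146e+00) = 6.378371
iter 5: u=1.387110  f(a)=+3.553e-15  f'(a)=-2.146e+00  a ← 6.378371 − (+3.553e-15/-2.146e+00) = 6.378371
converged: |Δa| < 1e-12 after 5 iterations
sag = a·(cosh(S/(2a)) − 1) = 6.378371·(cosh(1.387110) − 1) = 7.185422
T_max/T_min = cosh(S/(2a)) = 2.126529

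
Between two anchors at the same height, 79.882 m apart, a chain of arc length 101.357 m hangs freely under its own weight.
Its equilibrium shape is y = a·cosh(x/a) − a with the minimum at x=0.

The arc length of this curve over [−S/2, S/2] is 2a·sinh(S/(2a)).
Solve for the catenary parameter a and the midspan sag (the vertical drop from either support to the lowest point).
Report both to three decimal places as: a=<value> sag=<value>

seed: a₀ = √(S³/(24(L−S))) = √(79.882³/(24·21.475)) = 31.448591
iter 1: u=1.270041  f(a)=+1.800e+00  f'(a)=-1.599e+00  a ← 31.448591 − (+1.800e+00/-1.599e+00) = 32.574226
iter 2: u=1.226153  f(a)=+1.012e-01  f'(a)=-1.424e+00  a ← 32.574226 − (+1.012e-01/-1.424e+00) = 32.645265
iter 3: u=1.223485  f(a)=+3.616e-04  f'(a)=-1.414e+00  a ← 32.645265 − (+3.616e-04/-1.414e+00) = 32.645521
iter 4: u=1.223476  f(a)=+4.656e-09  f'(a)=-1.414e+00  a ← 32.645521 − (+4.656e-09/-1.414e+00) = 32.645521
iter 5: u=1.223476  f(a)=+1.421e-14  f'(a)=-1.414e+00  a ← 32.645521 − (+1.421e-14/-1.414e+00) = 32.645521
converged: |Δa| < 1e-12 after 5 iterations
sag = a·(cosh(S/(2a)) − 1) = 32.645521·(cosh(1.223476) − 1) = 27.637482
T_max/T_min = cosh(S/(2a)) = 1.846593

a=32.646 sag=27.637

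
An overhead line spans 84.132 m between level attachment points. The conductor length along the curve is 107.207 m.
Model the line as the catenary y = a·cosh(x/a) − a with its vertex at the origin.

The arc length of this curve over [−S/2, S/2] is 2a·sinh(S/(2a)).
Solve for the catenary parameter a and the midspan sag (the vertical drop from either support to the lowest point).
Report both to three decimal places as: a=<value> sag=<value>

seed: a₀ = √(S³/(24(L−S))) = √(84.132³/(24·23.075)) = 32.791807
iter 1: u=1.282820  f(a)=+1.975e+00  f'(a)=-1.653e+00  a ← 32.791807 − (+1.975e+00/-1.653e+00) = 33.986461
iter 2: u=1.237728  f(a)=+1.130e-01  f'(a)=-1.469e+00  a ← 33.986461 − (+1.130e-01/-1.469e+00) = 34.063433
iter 3: u=1.234931  f(a)=+4.202e-04  f'(a)=-1.458e+00  a ← 34.063433 − (+4.202e-04/-1.458e+00) = 34.063722
iter 4: u=1.234921  f(a)=+5.855e-09  f'(a)=-1.458e+00  a ← 34.063722 − (+5.855e-09/-1.458e+00) = 34.063722
iter 5: u=1.234921  f(a)=-1.421e-14  f'(a)=-1.458e+00  a ← 34.063722 − (-1.421e-14/-1.458e+00) = 34.063722
converged: |Δa| < 1e-12 after 5 iterations
sag = a·(cosh(S/(2a)) − 1) = 34.063722·(cosh(1.234921) − 1) = 29.447477
T_max/T_min = cosh(S/(2a)) = 1.864482

a=34.064 sag=29.447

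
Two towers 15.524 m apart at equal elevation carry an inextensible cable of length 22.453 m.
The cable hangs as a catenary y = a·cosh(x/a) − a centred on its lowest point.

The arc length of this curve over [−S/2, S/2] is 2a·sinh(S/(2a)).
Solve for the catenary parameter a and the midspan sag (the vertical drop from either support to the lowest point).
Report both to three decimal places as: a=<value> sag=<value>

a=5.033 sag=7.270

seed: a₀ = √(S³/(24(L−S))) = √(15.524³/(24·6.929)) = 4.743125
iter 1: u=1.636474  f(a)=+9.892e-01  f'(a)=-3.783e+00  a ← 4.743125 − (+9.892e-01/-3.783e+00) = 5.004630
iter 2: u=1.550964  f(a)=+8.770e-02  f'(a)=-3.139e+00  a ← 5.004630 − (+8.770e-02/-3.139e+00) = 5.032567
iter 3: u=1.542354  f(a)=+8.375e-04  f'(a)=-3.080e+00  a ← 5.032567 − (+8.375e-04/-3.080e+00) = 5.032839
iter 4: u=1.542271  f(a)=+7.798e-08  f'(a)=-3.079e+00  a ← 5.032839 − (+7.798e-08/-3.079e+00) = 5.032839
iter 5: u=1.542271  f(a)=-3.553e-15  f'(a)=-3.079e+00  a ← 5.032839 − (-3.553e-15/-3.079e+00) = 5.032839
converged: |Δa| < 1e-12 after 5 iterations
sag = a·(cosh(S/(2a)) − 1) = 5.032839·(cosh(1.542271) − 1) = 7.270159
T_max/T_min = cosh(S/(2a)) = 2.444544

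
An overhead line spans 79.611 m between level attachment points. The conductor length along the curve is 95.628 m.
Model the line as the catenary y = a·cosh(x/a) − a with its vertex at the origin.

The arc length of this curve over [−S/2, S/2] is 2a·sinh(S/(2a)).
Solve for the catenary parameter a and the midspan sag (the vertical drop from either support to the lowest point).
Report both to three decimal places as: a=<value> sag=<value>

seed: a₀ = √(S³/(24(L−S))) = √(79.611³/(24·16.017)) = 36.229589
iter 1: u=1.098701  f(a)=+9.950e-01  f'(a)=-9.956e-01  a ← 36.229589 − (+9.950e-01/-9.956e-01) = 37.228950
iter 2: u=1.069208  f(a)=+4.266e-02  f'(a)=-9.119e-01  a ← 37.228950 − (+4.266e-02/-9.119e-01) = 37.275724
iter 3: u=1.067867  f(a)=+8.617e-05  f'(a)=-9.082e-01  a ← 37.275724 − (+8.617e-05/-9.082e-01) = 37.275819
iter 4: u=1.067864  f(a)=+3.532e-10  f'(a)=-9.082e-01  a ← 37.275819 − (+3.532e-10/-9.082e-01) = 37.275819
iter 5: u=1.067864  f(a)=+0.000e+00  f'(a)=-9.082e-01  a ← 37.275819 − (+0.000e+00/-9.082e-01) = 37.275819
converged: |Δa| < 1e-12 after 5 iterations
sag = a·(cosh(S/(2a)) − 1) = 37.275819·(cosh(1.067864) − 1) = 23.351446
T_max/T_min = cosh(S/(2a)) = 1.626450

a=37.276 sag=23.351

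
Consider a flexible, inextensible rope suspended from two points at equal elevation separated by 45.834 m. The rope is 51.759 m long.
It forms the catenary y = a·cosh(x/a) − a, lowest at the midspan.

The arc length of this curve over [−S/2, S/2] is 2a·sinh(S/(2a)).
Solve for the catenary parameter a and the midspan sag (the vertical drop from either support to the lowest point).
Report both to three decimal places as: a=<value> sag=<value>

seed: a₀ = √(S³/(24(L−S))) = √(45.834³/(24·5.925)) = 26.021471
iter 1: u=0.880696  f(a)=+2.341e-01  f'(a)=-4.917e-01  a ← 26.021471 − (+2.341e-01/-4.917e-01) = 26.497503
iter 2: u=0.864874  f(a)=+6.577e-03  f'(a)=-4.644e-01  a ← 26.497503 − (+6.577e-03/-4.644e-01) = 26.511666
iter 3: u=0.864412  f(a)=+5.527e-06  f'(a)=-4.636e-01  a ← 26.511666 − (+5.527e-06/-4.636e-01) = 26.511678
iter 4: u=0.864412  f(a)=+3.922e-12  f'(a)=-4.636e-01  a ← 26.511678 − (+3.922e-12/-4.636e-01) = 26.511678
converged: |Δa| < 1e-12 after 4 iterations
sag = a·(cosh(S/(2a)) − 1) = 26.511678·(cosh(0.864412) − 1) = 10.537176
T_max/T_min = cosh(S/(2a)) = 1.397454

a=26.512 sag=10.537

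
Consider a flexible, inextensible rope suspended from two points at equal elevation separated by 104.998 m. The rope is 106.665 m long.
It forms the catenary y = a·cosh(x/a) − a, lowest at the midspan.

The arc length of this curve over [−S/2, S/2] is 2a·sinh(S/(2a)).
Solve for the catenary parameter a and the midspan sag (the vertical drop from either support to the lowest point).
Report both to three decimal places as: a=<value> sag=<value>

seed: a₀ = √(S³/(24(L−S))) = √(104.998³/(24·1.667)) = 170.097574
iter 1: u=0.308640  f(a)=+7.958e-03  f'(a)=-1.979e-02  a ← 170.097574 − (+7.958e-03/-1.979e-02) = 170.499733
iter 2: u=0.307913  f(a)=+2.831e-05  f'(a)=-1.965e-02  a ← 170.499733 − (+2.831e-05/-1.965e-02) = 170.501174
iter 3: u=0.307910  f(a)=+3.612e-10  f'(a)=-1.965e-02  a ← 170.501174 − (+3.612e-10/-1.965e-02) = 170.501174
iter 4: u=0.307910  f(a)=+0.000e+00  f'(a)=-1.965e-02  a ← 170.501174 − (+0.000e+00/-1.965e-02) = 170.501174
converged: |Δa| < 1e-12 after 4 iterations
sag = a·(cosh(S/(2a)) − 1) = 170.501174·(cosh(0.307910) − 1) = 8.146540
T_max/T_min = cosh(S/(2a)) = 1.047780

a=170.501 sag=8.147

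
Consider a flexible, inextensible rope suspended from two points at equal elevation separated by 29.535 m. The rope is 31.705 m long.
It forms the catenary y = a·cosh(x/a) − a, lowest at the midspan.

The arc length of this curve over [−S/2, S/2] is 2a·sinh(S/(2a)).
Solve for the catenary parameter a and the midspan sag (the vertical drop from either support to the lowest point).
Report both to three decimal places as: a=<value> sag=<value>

seed: a₀ = √(S³/(24(L−S))) = √(29.535³/(24·2.170)) = 22.241802
iter 1: u=0.663952  f(a)=+4.834e-02  f'(a)=-2.039e-01  a ← 22.241802 − (+4.834e-02/-2.039e-01) = 22.478896
iter 2: u=0.656950  f(a)=+7.838e-04  f'(a)=-1.973e-01  a ← 22.478896 − (+7.838e-04/-1.973e-01) = 22.482868
iter 3: u=0.656833  f(a)=+2.136e-07  f'(a)=-1.972e-01  a ← 22.482868 − (+2.136e-07/-1.972e-01) = 22.482869
iter 4: u=0.656833  f(a)=+1.066e-14  f'(a)=-1.972e-01  a ← 22.482869 − (+1.066e-14/-1.972e-01) = 22.482869
converged: |Δa| < 1e-12 after 4 iterations
sag = a·(cosh(S/(2a)) − 1) = 22.482869·(cosh(0.656833) − 1) = 5.026787
T_max/T_min = cosh(S/(2a)) = 1.223583

a=22.483 sag=5.027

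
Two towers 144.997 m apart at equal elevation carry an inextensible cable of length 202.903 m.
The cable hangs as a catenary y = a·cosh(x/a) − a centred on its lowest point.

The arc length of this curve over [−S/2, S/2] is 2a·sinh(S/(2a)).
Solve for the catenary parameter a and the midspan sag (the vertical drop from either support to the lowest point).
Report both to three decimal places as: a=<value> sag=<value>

a=49.417 sag=63.430

seed: a₀ = √(S³/(24(L−S))) = √(144.997³/(24·57.906)) = 46.835064
iter 1: u=1.547953  f(a)=+7.347e+00  f'(a)=-3.118e+00  a ← 46.835064 − (+7.347e+00/-3.118e+00) = 49.191117
iter 2: u=1.473813  f(a)=+5.908e-01  f'(a)=-2.635e+00  a ← 49.191117 − (+5.908e-01/-2.635e+00) = 49.415302
iter 3: u=1.467127  f(a)=+4.558e-03  f'(a)=-2.595e+00  a ← 49.415302 − (+4.558e-03/-2.595e+00) = 49.417058
iter 4: u=1.467074  f(a)=+2.760e-07  f'(a)=-2.594e+00  a ← 49.417058 − (+2.760e-07/-2.594e+00) = 49.417058
iter 5: u=1.467074  f(a)=+2.842e-14  f'(a)=-2.594e+00  a ← 49.417058 − (+2.842e-14/-2.594e+00) = 49.417058
converged: |Δa| < 1e-12 after 5 iterations
sag = a·(cosh(S/(2a)) − 1) = 49.417058·(cosh(1.467074) − 1) = 63.429973
T_max/T_min = cosh(S/(2a)) = 2.283564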